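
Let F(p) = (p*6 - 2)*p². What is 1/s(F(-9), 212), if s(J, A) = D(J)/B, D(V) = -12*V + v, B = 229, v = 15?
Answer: 229/54447 ≈ 0.0042059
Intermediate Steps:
D(V) = 15 - 12*V (D(V) = -12*V + 15 = 15 - 12*V)
F(p) = p²*(-2 + 6*p) (F(p) = (6*p - 2)*p² = (-2 + 6*p)*p² = p²*(-2 + 6*p))
s(J, A) = 15/229 - 12*J/229 (s(J, A) = (15 - 12*J)/229 = (15 - 12*J)*(1/229) = 15/229 - 12*J/229)
1/s(F(-9), 212) = 1/(15/229 - 12*(-9)²*(-2 + 6*(-9))/229) = 1/(15/229 - 972*(-2 - 54)/229) = 1/(15/229 - 972*(-56)/229) = 1/(15/229 - 12/229*(-4536)) = 1/(15/229 + 54432/229) = 1/(54447/229) = 229/54447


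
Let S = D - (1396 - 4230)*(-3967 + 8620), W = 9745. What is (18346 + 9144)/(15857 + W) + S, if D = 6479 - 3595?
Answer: 168838624031/12801 ≈ 1.3189e+7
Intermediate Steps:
D = 2884
S = 13189486 (S = 2884 - (1396 - 4230)*(-3967 + 8620) = 2884 - (-2834)*4653 = 2884 - 1*(-13186602) = 2884 + 13186602 = 13189486)
(18346 + 9144)/(15857 + W) + S = (18346 + 9144)/(15857 + 9745) + 13189486 = 27490/25602 + 13189486 = 27490*(1/25602) + 13189486 = 13745/12801 + 13189486 = 168838624031/12801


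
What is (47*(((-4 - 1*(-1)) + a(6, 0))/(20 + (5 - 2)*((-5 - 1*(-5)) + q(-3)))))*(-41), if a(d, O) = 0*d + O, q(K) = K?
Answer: 5781/11 ≈ 525.54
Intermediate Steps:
a(d, O) = O (a(d, O) = 0 + O = O)
(47*(((-4 - 1*(-1)) + a(6, 0))/(20 + (5 - 2)*((-5 - 1*(-5)) + q(-3)))))*(-41) = (47*(((-4 - 1*(-1)) + 0)/(20 + (5 - 2)*((-5 - 1*(-5)) - 3))))*(-41) = (47*(((-4 + 1) + 0)/(20 + 3*((-5 + 5) - 3))))*(-41) = (47*((-3 + 0)/(20 + 3*(0 - 3))))*(-41) = (47*(-3/(20 + 3*(-3))))*(-41) = (47*(-3/(20 - 9)))*(-41) = (47*(-3/11))*(-41) = -141/11*(-41) = 5781/11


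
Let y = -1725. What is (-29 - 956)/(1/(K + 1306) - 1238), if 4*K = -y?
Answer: 6844765/8602858 ≈ 0.79564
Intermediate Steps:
K = 1725/4 (K = (-1*(-1725))/4 = (¼)*1725 = 1725/4 ≈ 431.25)
(-29 - 956)/(1/(K + 1306) - 1238) = (-29 - 956)/(1/(1725/4 + 1306) - 1238) = -985/(1/(6949/4) - 1238) = -985/(4/6949 - 1238) = -985/(-8602858/6949) = -985*(-6949/8602858) = 6844765/8602858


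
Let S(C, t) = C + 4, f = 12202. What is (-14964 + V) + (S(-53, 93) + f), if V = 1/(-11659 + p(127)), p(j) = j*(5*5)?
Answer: -23848525/8484 ≈ -2811.0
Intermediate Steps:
p(j) = 25*j (p(j) = j*25 = 25*j)
S(C, t) = 4 + C
V = -1/8484 (V = 1/(-11659 + 25*127) = 1/(-11659 + 3175) = 1/(-8484) = -1/8484 ≈ -0.00011787)
(-14964 + V) + (S(-53, 93) + f) = (-14964 - 1/8484) + ((4 - 53) + 12202) = -126954577/8484 + (-49 + 12202) = -126954577/8484 + 12153 = -23848525/8484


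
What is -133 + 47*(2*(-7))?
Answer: -791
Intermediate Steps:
-133 + 47*(2*(-7)) = -133 + 47*(-14) = -133 - 658 = -791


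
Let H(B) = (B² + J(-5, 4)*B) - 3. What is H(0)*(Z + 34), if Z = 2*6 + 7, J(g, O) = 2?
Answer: -159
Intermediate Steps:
H(B) = -3 + B² + 2*B (H(B) = (B² + 2*B) - 3 = -3 + B² + 2*B)
Z = 19 (Z = 12 + 7 = 19)
H(0)*(Z + 34) = (-3 + 0² + 2*0)*(19 + 34) = (-3 + 0 + 0)*53 = -3*53 = -159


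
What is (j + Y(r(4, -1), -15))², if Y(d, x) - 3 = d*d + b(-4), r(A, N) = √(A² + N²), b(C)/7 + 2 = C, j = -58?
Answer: 6400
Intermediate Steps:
b(C) = -14 + 7*C
Y(d, x) = -39 + d² (Y(d, x) = 3 + (d*d + (-14 + 7*(-4))) = 3 + (d² + (-14 - 28)) = 3 + (d² - 42) = 3 + (-42 + d²) = -39 + d²)
(j + Y(r(4, -1), -15))² = (-58 + (-39 + (√(4² + (-1)²))²))² = (-58 + (-39 + (√(16 + 1))²))² = (-58 + (-39 + (√17)²))² = (-58 + (-39 + 17))² = (-58 - 22)² = (-80)² = 6400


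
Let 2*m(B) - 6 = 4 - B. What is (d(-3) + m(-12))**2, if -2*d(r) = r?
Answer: 625/4 ≈ 156.25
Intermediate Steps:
d(r) = -r/2
m(B) = 5 - B/2 (m(B) = 3 + (4 - B)/2 = 3 + (2 - B/2) = 5 - B/2)
(d(-3) + m(-12))**2 = (-1/2*(-3) + (5 - 1/2*(-12)))**2 = (3/2 + (5 + 6))**2 = (3/2 + 11)**2 = (25/2)**2 = 625/4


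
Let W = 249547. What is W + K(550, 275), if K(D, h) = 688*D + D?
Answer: 628497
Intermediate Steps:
K(D, h) = 689*D
W + K(550, 275) = 249547 + 689*550 = 249547 + 378950 = 628497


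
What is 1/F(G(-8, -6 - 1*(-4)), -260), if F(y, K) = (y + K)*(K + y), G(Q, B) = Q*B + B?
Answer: 1/60516 ≈ 1.6525e-5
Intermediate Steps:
G(Q, B) = B + B*Q (G(Q, B) = B*Q + B = B + B*Q)
F(y, K) = (K + y)**2 (F(y, K) = (K + y)*(K + y) = (K + y)**2)
1/F(G(-8, -6 - 1*(-4)), -260) = 1/((-260 + (-6 - 1*(-4))*(1 - 8))**2) = 1/((-260 + (-6 + 4)*(-7))**2) = 1/((-260 - 2*(-7))**2) = 1/((-260 + 14)**2) = 1/((-246)**2) = 1/60516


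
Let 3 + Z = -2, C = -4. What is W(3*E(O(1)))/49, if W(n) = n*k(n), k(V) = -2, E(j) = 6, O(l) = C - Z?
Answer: -36/49 ≈ -0.73469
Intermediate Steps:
Z = -5 (Z = -3 - 2 = -5)
O(l) = 1 (O(l) = -4 - 1*(-5) = -4 + 5 = 1)
W(n) = -2*n (W(n) = n*(-2) = -2*n)
W(3*E(O(1)))/49 = (-6*6)/49 = (-2*18)/49 = (1/49)*(-36) = -36/49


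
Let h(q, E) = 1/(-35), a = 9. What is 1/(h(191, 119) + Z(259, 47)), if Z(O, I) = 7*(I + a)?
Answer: 35/13719 ≈ 0.0025512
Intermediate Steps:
h(q, E) = -1/35
Z(O, I) = 63 + 7*I (Z(O, I) = 7*(I + 9) = 7*(9 + I) = 63 + 7*I)
1/(h(191, 119) + Z(259, 47)) = 1/(-1/35 + (63 + 7*47)) = 1/(-1/35 + (63 + 329)) = 1/(-1/35 + 392) = 1/(13719/35) = 35/13719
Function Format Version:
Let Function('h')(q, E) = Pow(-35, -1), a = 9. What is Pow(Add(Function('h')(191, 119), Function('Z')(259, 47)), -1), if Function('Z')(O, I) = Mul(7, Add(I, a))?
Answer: Rational(35, 13719) ≈ 0.0025512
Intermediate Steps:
Function('h')(q, E) = Rational(-1, 35)
Function('Z')(O, I) = Add(63, Mul(7, I)) (Function('Z')(O, I) = Mul(7, Add(I, 9)) = Mul(7, Add(9, I)) = Add(63, Mul(7, I)))
Pow(Add(Function('h')(191, 119), Function('Z')(259, 47)), -1) = Pow(Add(Rational(-1, 35), Add(63, Mul(7, 47))), -1) = Pow(Add(Rational(-1, 35), Add(63, 329)), -1) = Pow(Add(Rational(-1, 35), 392), -1) = Pow(Rational(13719, 35), -1) = Rational(35, 13719)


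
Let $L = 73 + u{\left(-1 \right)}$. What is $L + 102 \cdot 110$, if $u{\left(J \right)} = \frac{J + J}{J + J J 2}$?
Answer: $11291$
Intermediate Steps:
$u{\left(J \right)} = \frac{2 J}{J + 2 J^{2}}$ ($u{\left(J \right)} = \frac{2 J}{J + J^{2} \cdot 2} = \frac{2 J}{J + 2 J^{2}}$)
$L = 71$ ($L = 73 + \frac{2}{1 + 2 \left(-1\right)} = 73 + \frac{2}{1 - 2} = 73 + \frac{2}{-1} = 73 + 2 \left(-1\right) = 73 - 2 = 71$)
$L + 102 \cdot 110 = 71 + 102 \cdot 110 = 71 + 11220 = 11291$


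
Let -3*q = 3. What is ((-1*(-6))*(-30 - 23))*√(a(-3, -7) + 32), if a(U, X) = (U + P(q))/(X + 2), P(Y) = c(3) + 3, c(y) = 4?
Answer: -636*√195/5 ≈ -1776.3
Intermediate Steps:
q = -1 (q = -⅓*3 = -1)
P(Y) = 7 (P(Y) = 4 + 3 = 7)
a(U, X) = (7 + U)/(2 + X) (a(U, X) = (U + 7)/(X + 2) = (7 + U)/(2 + X))
((-1*(-6))*(-30 - 23))*√(a(-3, -7) + 32) = ((-1*(-6))*(-30 - 23))*√((7 - 3)/(2 - 7) + 32) = (6*(-53))*√(4/(-5) + 32) = -318*√(-⅕*4 + 32) = -318*√(-⅘ + 32) = -636*√195/5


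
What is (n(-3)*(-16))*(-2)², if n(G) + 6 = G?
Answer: 576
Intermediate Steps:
n(G) = -6 + G
(n(-3)*(-16))*(-2)² = ((-6 - 3)*(-16))*(-2)² = -9*(-16)*4 = 144*4 = 576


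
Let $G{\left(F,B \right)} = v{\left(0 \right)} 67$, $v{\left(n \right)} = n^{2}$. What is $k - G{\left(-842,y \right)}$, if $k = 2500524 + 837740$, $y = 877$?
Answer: $3338264$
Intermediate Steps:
$G{\left(F,B \right)} = 0$ ($G{\left(F,B \right)} = 0^{2} \cdot 67 = 0 \cdot 67 = 0$)
$k = 3338264$
$k - G{\left(-842,y \right)} = 3338264 - 0 = 3338264 + 0 = 3338264$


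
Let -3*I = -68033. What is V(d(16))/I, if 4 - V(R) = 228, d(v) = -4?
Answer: -96/9719 ≈ -0.0098776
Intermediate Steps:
I = 68033/3 (I = -⅓*(-68033) = 68033/3 ≈ 22678.)
V(R) = -224 (V(R) = 4 - 1*228 = 4 - 228 = -224)
V(d(16))/I = -224/68033/3 = -224*3/68033 = -96/9719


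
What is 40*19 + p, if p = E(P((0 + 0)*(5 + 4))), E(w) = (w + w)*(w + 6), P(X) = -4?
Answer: 744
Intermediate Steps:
E(w) = 2*w*(6 + w) (E(w) = (2*w)*(6 + w) = 2*w*(6 + w))
p = -16 (p = 2*(-4)*(6 - 4) = 2*(-4)*2 = -16)
40*19 + p = 40*19 - 16 = 760 - 16 = 744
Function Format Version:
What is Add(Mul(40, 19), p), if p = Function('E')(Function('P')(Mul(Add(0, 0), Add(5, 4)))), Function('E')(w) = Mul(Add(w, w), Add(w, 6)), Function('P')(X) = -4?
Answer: 744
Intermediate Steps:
Function('E')(w) = Mul(2, w, Add(6, w)) (Function('E')(w) = Mul(Mul(2, w), Add(6, w)) = Mul(2, w, Add(6, w)))
p = -16 (p = Mul(2, -4, Add(6, -4)) = Mul(2, -4, 2) = -16)
Add(Mul(40, 19), p) = Add(Mul(40, 19), -16) = Add(760, -16) = 744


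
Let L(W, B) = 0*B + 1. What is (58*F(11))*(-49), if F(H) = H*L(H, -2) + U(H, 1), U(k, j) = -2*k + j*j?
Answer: 28420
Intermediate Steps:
L(W, B) = 1 (L(W, B) = 0 + 1 = 1)
U(k, j) = j² - 2*k (U(k, j) = -2*k + j² = j² - 2*k)
F(H) = 1 - H (F(H) = H*1 + (1² - 2*H) = H + (1 - 2*H) = 1 - H)
(58*F(11))*(-49) = (58*(1 - 1*11))*(-49) = (58*(1 - 11))*(-49) = (58*(-10))*(-49) = -580*(-49) = 28420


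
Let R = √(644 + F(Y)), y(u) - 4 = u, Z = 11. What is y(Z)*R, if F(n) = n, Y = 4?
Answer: 270*√2 ≈ 381.84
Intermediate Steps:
y(u) = 4 + u
R = 18*√2 (R = √(644 + 4) = √648 = 18*√2 ≈ 25.456)
y(Z)*R = (4 + 11)*(18*√2) = 15*(18*√2) = 270*√2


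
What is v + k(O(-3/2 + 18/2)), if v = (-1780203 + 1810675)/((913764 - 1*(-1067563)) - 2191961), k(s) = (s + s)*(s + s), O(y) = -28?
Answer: 330258876/105317 ≈ 3135.9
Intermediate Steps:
k(s) = 4*s² (k(s) = (2*s)*(2*s) = 4*s²)
v = -15236/105317 (v = 30472/((913764 + 1067563) - 2191961) = 30472/(1981327 - 2191961) = 30472/(-210634) = 30472*(-1/210634) = -15236/105317 ≈ -0.14467)
v + k(O(-3/2 + 18/2)) = -15236/105317 + 4*(-28)² = -15236/105317 + 4*784 = -15236/105317 + 3136 = 330258876/105317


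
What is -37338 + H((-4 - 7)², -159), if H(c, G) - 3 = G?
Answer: -37494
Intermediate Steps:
H(c, G) = 3 + G
-37338 + H((-4 - 7)², -159) = -37338 + (3 - 159) = -37338 - 156 = -37494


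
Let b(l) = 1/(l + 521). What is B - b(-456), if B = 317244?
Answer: 20620859/65 ≈ 3.1724e+5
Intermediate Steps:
b(l) = 1/(521 + l)
B - b(-456) = 317244 - 1/(521 - 456) = 317244 - 1/65 = 20620859/65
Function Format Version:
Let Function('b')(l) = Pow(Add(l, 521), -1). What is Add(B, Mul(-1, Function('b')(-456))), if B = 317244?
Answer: Rational(20620859, 65) ≈ 3.1724e+5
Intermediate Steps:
Function('b')(l) = Pow(Add(521, l), -1)
Add(B, Mul(-1, Function('b')(-456))) = Add(317244, Mul(-1, Pow(Add(521, -456), -1))) = Add(317244, Mul(-1, Pow(65, -1))) = Add(317244, Mul(-1, Rational(1, 65))) = Add(317244, Rational(-1, 65)) = Rational(20620859, 65)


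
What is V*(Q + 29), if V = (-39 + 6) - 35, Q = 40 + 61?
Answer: -8840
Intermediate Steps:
Q = 101
V = -68 (V = -33 - 35 = -68)
V*(Q + 29) = -68*(101 + 29) = -68*130 = -8840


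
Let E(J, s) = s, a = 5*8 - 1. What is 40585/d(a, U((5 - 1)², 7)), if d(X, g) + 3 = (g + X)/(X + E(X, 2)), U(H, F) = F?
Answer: -1663985/77 ≈ -21610.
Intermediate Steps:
a = 39 (a = 40 - 1 = 39)
d(X, g) = -3 + (X + g)/(2 + X) (d(X, g) = -3 + (g + X)/(X + 2) = -3 + (X + g)/(2 + X))
40585/d(a, U((5 - 1)², 7)) = 40585/(((-6 + 7 - 2*39)/(2 + 39))) = 40585/(((-6 + 7 - 78)/41)) = 40585/(((1/41)*(-77))) = 40585/(-77/41) = 40585*(-41/77) = -1663985/77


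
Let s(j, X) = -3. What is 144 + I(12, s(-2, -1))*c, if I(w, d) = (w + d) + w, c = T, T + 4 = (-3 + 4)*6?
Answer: 186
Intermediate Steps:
T = 2 (T = -4 + (-3 + 4)*6 = -4 + 1*6 = -4 + 6 = 2)
c = 2
I(w, d) = d + 2*w (I(w, d) = (d + w) + w = d + 2*w)
144 + I(12, s(-2, -1))*c = 144 + (-3 + 2*12)*2 = 144 + (-3 + 24)*2 = 144 + 21*2 = 144 + 42 = 186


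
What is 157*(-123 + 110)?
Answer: -2041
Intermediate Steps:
157*(-123 + 110) = 157*(-13) = -2041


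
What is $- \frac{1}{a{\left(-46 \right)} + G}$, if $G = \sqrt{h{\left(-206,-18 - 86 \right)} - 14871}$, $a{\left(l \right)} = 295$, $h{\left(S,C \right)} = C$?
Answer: $\frac{i}{5 \left(\sqrt{599} - 59 i\right)} \approx -0.0028922 + 0.0011997 i$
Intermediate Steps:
$G = 5 i \sqrt{599}$ ($G = \sqrt{\left(-18 - 86\right) - 14871} = \sqrt{-104 - 14871} = \sqrt{-14975} = 5 i \sqrt{599} \approx 122.37 i$)
$- \frac{1}{a{\left(-46 \right)} + G} = - \frac{1}{295 + 5 i \sqrt{599}}$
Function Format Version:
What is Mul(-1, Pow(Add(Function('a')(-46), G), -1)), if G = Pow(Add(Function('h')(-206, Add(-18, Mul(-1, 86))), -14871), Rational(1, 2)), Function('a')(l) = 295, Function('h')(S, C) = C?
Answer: Mul(Rational(1, 5), I, Pow(Add(Pow(599, Rational(1, 2)), Mul(-59, I)), -1)) ≈ Add(-0.0028922, Mul(0.0011997, I))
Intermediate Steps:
G = Mul(5, I, Pow(599, Rational(1, 2))) (G = Pow(Add(Add(-18, Mul(-1, 86)), -14871), Rational(1, 2)) = Pow(Add(Add(-18, -86), -14871), Rational(1, 2)) = Pow(Add(-104, -14871), Rational(1, 2)) = Pow(-14975, Rational(1, 2)) = Mul(5, I, Pow(599, Rational(1, 2))) ≈ Mul(122.37, I))
Mul(-1, Pow(Add(Function('a')(-46), G), -1)) = Mul(-1, Pow(Add(295, Mul(5, I, Pow(599, Rational(1, 2)))), -1))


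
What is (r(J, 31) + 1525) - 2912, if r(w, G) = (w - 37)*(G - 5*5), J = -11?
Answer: -1675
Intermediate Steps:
r(w, G) = (-37 + w)*(-25 + G) (r(w, G) = (-37 + w)*(G - 25) = (-37 + w)*(-25 + G))
(r(J, 31) + 1525) - 2912 = ((925 - 37*31 - 25*(-11) + 31*(-11)) + 1525) - 2912 = ((925 - 1147 + 275 - 341) + 1525) - 2912 = (-288 + 1525) - 2912 = 1237 - 2912 = -1675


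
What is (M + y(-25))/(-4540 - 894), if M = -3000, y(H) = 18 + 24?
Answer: 1479/2717 ≈ 0.54435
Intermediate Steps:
y(H) = 42
(M + y(-25))/(-4540 - 894) = (-3000 + 42)/(-4540 - 894) = -2958/(-5434) = -2958*(-1/5434) = 1479/2717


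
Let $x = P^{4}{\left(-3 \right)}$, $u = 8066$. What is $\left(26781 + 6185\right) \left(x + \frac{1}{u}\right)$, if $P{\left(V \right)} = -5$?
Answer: $\frac{83094940233}{4033} \approx 2.0604 \cdot 10^{7}$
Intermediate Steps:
$x = 625$ ($x = \left(-5\right)^{4} = 625$)
$\left(26781 + 6185\right) \left(x + \frac{1}{u}\right) = \left(26781 + 6185\right) \left(625 + \frac{1}{8066}\right) = 32966 \left(625 + \frac{1}{8066}\right) = 32966 \cdot \frac{5041251}{8066} = \frac{83094940233}{4033}$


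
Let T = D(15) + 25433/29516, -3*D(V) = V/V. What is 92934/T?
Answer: 8229119832/46783 ≈ 1.7590e+5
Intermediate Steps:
D(V) = -⅓ (D(V) = -V/(3*V) = -⅓*1 = -⅓)
T = 46783/88548 (T = -⅓ + 25433/29516 = 46783/88548 ≈ 0.52833)
92934/T = 92934/(46783/88548) = 92934*(88548/46783) = 8229119832/46783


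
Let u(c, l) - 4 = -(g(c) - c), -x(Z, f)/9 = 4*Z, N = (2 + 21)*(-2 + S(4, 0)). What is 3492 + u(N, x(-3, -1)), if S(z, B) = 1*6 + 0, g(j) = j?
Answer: 3496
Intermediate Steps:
S(z, B) = 6 (S(z, B) = 6 + 0 = 6)
N = 92 (N = (2 + 21)*(-2 + 6) = 23*4 = 92)
x(Z, f) = -36*Z
u(c, l) = 4 (u(c, l) = 4 - (c - c) = 4 - 1*0 = 4 + 0 = 4)
3492 + u(N, x(-3, -1)) = 3492 + 4 = 3496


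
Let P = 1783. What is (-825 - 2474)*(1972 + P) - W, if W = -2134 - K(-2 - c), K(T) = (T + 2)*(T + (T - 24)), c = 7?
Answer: -12385317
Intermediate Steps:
K(T) = (-24 + 2*T)*(2 + T) (K(T) = (2 + T)*(T + (-24 + T)) = (2 + T)*(-24 + 2*T) = (-24 + 2*T)*(2 + T))
W = -2428 (W = -2134 - (-48 - 20*(-2 - 1*7) + 2*(-2 - 1*7)²) = -2134 - (-48 - 20*(-2 - 7) + 2*(-2 - 7)²) = -2134 - (-48 - 20*(-9) + 2*(-9)²) = -2134 - (-48 + 180 + 2*81) = -2134 - (-48 + 180 + 162) = -2134 - 1*294 = -2134 - 294 = -2428)
(-825 - 2474)*(1972 + P) - W = (-825 - 2474)*(1972 + 1783) - 1*(-2428) = -3299*3755 + 2428 = -12387745 + 2428 = -12385317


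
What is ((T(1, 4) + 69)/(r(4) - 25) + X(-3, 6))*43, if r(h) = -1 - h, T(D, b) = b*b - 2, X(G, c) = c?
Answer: 4171/30 ≈ 139.03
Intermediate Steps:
T(D, b) = -2 + b² (T(D, b) = b² - 2 = -2 + b²)
((T(1, 4) + 69)/(r(4) - 25) + X(-3, 6))*43 = (((-2 + 4²) + 69)/((-1 - 1*4) - 25) + 6)*43 = (((-2 + 16) + 69)/((-1 - 4) - 25) + 6)*43 = ((14 + 69)/(-5 - 25) + 6)*43 = (83/(-30) + 6)*43 = (83*(-1/30) + 6)*43 = (-83/30 + 6)*43 = (97/30)*43 = 4171/30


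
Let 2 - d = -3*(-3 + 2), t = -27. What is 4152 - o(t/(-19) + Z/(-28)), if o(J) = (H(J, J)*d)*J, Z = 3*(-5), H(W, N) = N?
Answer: 1176199329/283024 ≈ 4155.8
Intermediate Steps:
d = -1 (d = 2 - (-3)*(-3 + 2) = 2 - (-3)*(-1) = 2 - 1*3 = 2 - 3 = -1)
Z = -15
o(J) = -J**2 (o(J) = (J*(-1))*J = (-J)*J = -J**2)
4152 - o(t/(-19) + Z/(-28)) = 4152 - (-1)*(-27/(-19) - 15/(-28))**2 = 4152 - (-1)*(-27*(-1/19) - 15*(-1/28))**2 = 4152 - (-1)*(27/19 + 15/28)**2 = 4152 - (-1)*(1041/532)**2 = 4152 - (-1)*1083681/283024 = 4152 - 1*(-1083681/283024) = 4152 + 1083681/283024 = 1176199329/283024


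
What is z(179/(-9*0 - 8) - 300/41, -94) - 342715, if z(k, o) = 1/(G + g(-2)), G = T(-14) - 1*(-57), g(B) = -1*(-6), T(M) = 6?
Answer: -23647334/69 ≈ -3.4272e+5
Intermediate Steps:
g(B) = 6
G = 63 (G = 6 - 1*(-57) = 6 + 57 = 63)
z(k, o) = 1/69 (z(k, o) = 1/(63 + 6) = 1/69)
z(179/(-9*0 - 8) - 300/41, -94) - 342715 = 1/69 - 342715 = -23647334/69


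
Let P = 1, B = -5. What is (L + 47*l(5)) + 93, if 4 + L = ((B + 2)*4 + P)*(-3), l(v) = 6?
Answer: 404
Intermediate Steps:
L = 29 (L = -4 + ((-5 + 2)*4 + 1)*(-3) = -4 + (-3*4 + 1)*(-3) = -4 + (-12 + 1)*(-3) = -4 - 11*(-3) = -4 + 33 = 29)
(L + 47*l(5)) + 93 = (29 + 47*6) + 93 = (29 + 282) + 93 = 311 + 93 = 404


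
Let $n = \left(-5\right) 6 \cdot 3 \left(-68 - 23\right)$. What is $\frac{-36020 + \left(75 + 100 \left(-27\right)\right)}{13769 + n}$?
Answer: $- \frac{38645}{21959} \approx -1.7599$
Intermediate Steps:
$n = 8190$ ($n = \left(-30\right) 3 \left(-91\right) = \left(-90\right) \left(-91\right) = 8190$)
$\frac{-36020 + \left(75 + 100 \left(-27\right)\right)}{13769 + n} = \frac{-36020 + \left(75 + 100 \left(-27\right)\right)}{13769 + 8190} = \frac{-36020 + \left(75 - 2700\right)}{21959} = \left(-36020 - 2625\right) \frac{1}{21959} = \left(-38645\right) \frac{1}{21959} = - \frac{38645}{21959}$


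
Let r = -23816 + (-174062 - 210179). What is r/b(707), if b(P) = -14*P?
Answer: 408057/9898 ≈ 41.226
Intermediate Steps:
r = -408057 (r = -23816 - 384241 = -408057)
r/b(707) = -408057/((-14*707)) = -408057/(-9898) = -408057*(-1/9898) = 408057/9898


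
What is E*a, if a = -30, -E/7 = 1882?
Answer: 395220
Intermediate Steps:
E = -13174 (E = -7*1882 = -13174)
E*a = -13174*(-30) = 395220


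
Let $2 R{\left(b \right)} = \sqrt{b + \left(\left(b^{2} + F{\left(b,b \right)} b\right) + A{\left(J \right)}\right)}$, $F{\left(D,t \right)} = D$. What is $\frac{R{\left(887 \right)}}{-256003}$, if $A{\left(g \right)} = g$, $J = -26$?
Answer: $- \frac{\sqrt{1574399}}{512006} \approx -0.0024507$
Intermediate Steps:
$R{\left(b \right)} = \frac{\sqrt{-26 + b + 2 b^{2}}}{2}$ ($R{\left(b \right)} = \frac{\sqrt{b - \left(26 - b^{2} - b b\right)}}{2} = \frac{\sqrt{b + \left(\left(b^{2} + b^{2}\right) - 26\right)}}{2} = \frac{\sqrt{b + \left(2 b^{2} - 26\right)}}{2} = \frac{\sqrt{b + \left(-26 + 2 b^{2}\right)}}{2} = \frac{\sqrt{-26 + b + 2 b^{2}}}{2}$)
$\frac{R{\left(887 \right)}}{-256003} = \frac{\frac{1}{2} \sqrt{-26 + 887 + 2 \cdot 887^{2}}}{-256003} = \frac{\sqrt{-26 + 887 + 2 \cdot 786769}}{2} \left(- \frac{1}{256003}\right) = \frac{\sqrt{-26 + 887 + 1573538}}{2} \left(- \frac{1}{256003}\right) = \frac{\sqrt{1574399}}{2} \left(- \frac{1}{256003}\right) = - \frac{\sqrt{1574399}}{512006}$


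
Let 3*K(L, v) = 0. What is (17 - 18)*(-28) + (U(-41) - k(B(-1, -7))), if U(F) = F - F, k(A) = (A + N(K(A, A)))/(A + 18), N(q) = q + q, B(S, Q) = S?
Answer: 477/17 ≈ 28.059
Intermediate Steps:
K(L, v) = 0 (K(L, v) = (1/3)*0 = 0)
N(q) = 2*q
k(A) = A/(18 + A) (k(A) = (A + 2*0)/(A + 18) = (A + 0)/(18 + A) = A/(18 + A))
U(F) = 0
(17 - 18)*(-28) + (U(-41) - k(B(-1, -7))) = (17 - 18)*(-28) + (0 - (-1)/(18 - 1)) = -1*(-28) + (0 - (-1)/17) = 28 + (0 - (-1)/17) = 28 + (0 - 1*(-1/17)) = 28 + (0 + 1/17) = 28 + 1/17 = 477/17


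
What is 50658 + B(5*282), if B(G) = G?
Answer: 52068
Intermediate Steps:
50658 + B(5*282) = 50658 + 5*282 = 50658 + 1410 = 52068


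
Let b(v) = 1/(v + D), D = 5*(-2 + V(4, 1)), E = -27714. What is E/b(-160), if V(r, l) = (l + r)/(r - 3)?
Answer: 4018530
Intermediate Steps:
V(r, l) = (l + r)/(-3 + r)
D = 15 (D = 5*(-2 + (1 + 4)/(-3 + 4)) = 5*(-2 + 5/1) = 5*(-2 + 1*5) = 5*(-2 + 5) = 5*3 = 15)
b(v) = 1/(15 + v) (b(v) = 1/(v + 15) = 1/(15 + v))
E/b(-160) = -27714/(1/(15 - 160)) = -27714/(1/(-145)) = -27714/(-1/145) = -27714*(-145) = 4018530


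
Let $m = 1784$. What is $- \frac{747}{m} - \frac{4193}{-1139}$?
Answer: $\frac{6629479}{2031976} \approx 3.2626$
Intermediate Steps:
$- \frac{747}{m} - \frac{4193}{-1139} = - \frac{747}{1784} - \frac{4193}{-1139} = \left(-747\right) \frac{1}{1784} - - \frac{4193}{1139} = - \frac{747}{1784} + \frac{4193}{1139} = \frac{6629479}{2031976}$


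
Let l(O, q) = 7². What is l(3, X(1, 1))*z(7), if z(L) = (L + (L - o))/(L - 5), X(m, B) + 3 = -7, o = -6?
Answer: 490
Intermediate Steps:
X(m, B) = -10 (X(m, B) = -3 - 7 = -10)
l(O, q) = 49
z(L) = (6 + 2*L)/(-5 + L) (z(L) = (L + (L - 1*(-6)))/(L - 5) = (L + (L + 6))/(-5 + L) = (L + (6 + L))/(-5 + L) = (6 + 2*L)/(-5 + L))
l(3, X(1, 1))*z(7) = 49*(2*(3 + 7)/(-5 + 7)) = 49*(2*10/2) = 49*(2*(½)*10) = 49*10 = 490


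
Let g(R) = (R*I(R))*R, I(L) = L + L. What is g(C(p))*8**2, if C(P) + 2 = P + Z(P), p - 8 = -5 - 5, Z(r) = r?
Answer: -27648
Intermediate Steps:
p = -2 (p = 8 + (-5 - 5) = 8 - 10 = -2)
I(L) = 2*L
C(P) = -2 + 2*P (C(P) = -2 + (P + P) = -2 + 2*P)
g(R) = 2*R**3 (g(R) = (R*(2*R))*R = (2*R**2)*R = 2*R**3)
g(C(p))*8**2 = (2*(-2 + 2*(-2))**3)*8**2 = (2*(-2 - 4)**3)*64 = (2*(-6)**3)*64 = (2*(-216))*64 = -432*64 = -27648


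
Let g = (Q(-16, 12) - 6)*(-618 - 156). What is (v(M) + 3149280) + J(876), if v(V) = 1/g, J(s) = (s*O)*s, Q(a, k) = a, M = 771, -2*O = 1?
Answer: 47092500577/17028 ≈ 2.7656e+6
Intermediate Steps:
O = -½ (O = -½*1 = -½ ≈ -0.50000)
g = 17028 (g = (-16 - 6)*(-618 - 156) = -22*(-774) = 17028)
J(s) = -s²/2 (J(s) = (s*(-½))*s = (-s/2)*s = -s²/2)
v(V) = 1/17028
(v(M) + 3149280) + J(876) = (1/17028 + 3149280) - ½*876² = 53625939841/17028 - ½*767376 = 53625939841/17028 - 383688 = 47092500577/17028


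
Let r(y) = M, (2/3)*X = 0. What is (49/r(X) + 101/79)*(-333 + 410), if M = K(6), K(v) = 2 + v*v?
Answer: 593593/3002 ≈ 197.73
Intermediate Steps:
X = 0 (X = (3/2)*0 = 0)
K(v) = 2 + v²
M = 38 (M = 2 + 6² = 2 + 36 = 38)
r(y) = 38
(49/r(X) + 101/79)*(-333 + 410) = (49/38 + 101/79)*(-333 + 410) = (49*(1/38) + 101*(1/79))*77 = (49/38 + 101/79)*77 = (7709/3002)*77 = 593593/3002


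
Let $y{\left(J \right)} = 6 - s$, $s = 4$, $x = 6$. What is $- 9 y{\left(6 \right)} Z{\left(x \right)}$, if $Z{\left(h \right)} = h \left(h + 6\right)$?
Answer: $-1296$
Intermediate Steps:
$Z{\left(h \right)} = h \left(6 + h\right)$
$y{\left(J \right)} = 2$ ($y{\left(J \right)} = 6 - 4 = 2$)
$- 9 y{\left(6 \right)} Z{\left(x \right)} = \left(-9\right) 2 \cdot 6 \left(6 + 6\right) = - 18 \cdot 6 \cdot 12 = \left(-18\right) 72 = -1296$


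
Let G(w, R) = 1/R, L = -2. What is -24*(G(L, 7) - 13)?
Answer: 2160/7 ≈ 308.57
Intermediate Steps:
-24*(G(L, 7) - 13) = -24*(1/7 - 13) = -24*(⅐ - 13) = -24*(-90/7) = 2160/7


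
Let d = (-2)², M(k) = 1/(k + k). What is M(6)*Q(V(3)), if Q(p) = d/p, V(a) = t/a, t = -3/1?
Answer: -⅓ ≈ -0.33333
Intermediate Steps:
t = -3 (t = -3*1 = -3)
M(k) = 1/(2*k)
d = 4
V(a) = -3/a
Q(p) = 4/p
M(6)*Q(V(3)) = ((½)/6)*(4/((-3/3))) = ((½)*(⅙))*(4/((-3*⅓))) = (4/(-1))/12 = (4*(-1))/12 = (1/12)*(-4) = -⅓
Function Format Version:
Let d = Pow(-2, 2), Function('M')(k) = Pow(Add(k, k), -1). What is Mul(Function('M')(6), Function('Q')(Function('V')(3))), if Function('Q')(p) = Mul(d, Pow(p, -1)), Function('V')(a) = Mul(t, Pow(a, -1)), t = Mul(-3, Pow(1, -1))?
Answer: Rational(-1, 3) ≈ -0.33333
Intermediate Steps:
t = -3 (t = Mul(-3, 1) = -3)
Function('M')(k) = Mul(Rational(1, 2), Pow(k, -1)) (Function('M')(k) = Pow(Mul(2, k), -1) = Mul(Rational(1, 2), Pow(k, -1)))
d = 4
Function('V')(a) = Mul(-3, Pow(a, -1))
Function('Q')(p) = Mul(4, Pow(p, -1))
Mul(Function('M')(6), Function('Q')(Function('V')(3))) = Mul(Mul(Rational(1, 2), Pow(6, -1)), Mul(4, Pow(Mul(-3, Pow(3, -1)), -1))) = Mul(Mul(Rational(1, 2), Rational(1, 6)), Mul(4, Pow(Mul(-3, Rational(1, 3)), -1))) = Mul(Rational(1, 12), Mul(4, Pow(-1, -1))) = Mul(Rational(1, 12), Mul(4, -1)) = Mul(Rational(1, 12), -4) = Rational(-1, 3)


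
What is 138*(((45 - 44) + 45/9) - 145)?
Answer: -19182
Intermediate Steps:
138*(((45 - 44) + 45/9) - 145) = 138*((1 + 45*(⅑)) - 145) = 138*((1 + 5) - 145) = 138*(6 - 145) = 138*(-139) = -19182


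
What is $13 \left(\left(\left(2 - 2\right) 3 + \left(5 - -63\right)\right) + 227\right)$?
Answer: $3835$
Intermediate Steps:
$13 \left(\left(\left(2 - 2\right) 3 + \left(5 - -63\right)\right) + 227\right) = 13 \left(\left(0 \cdot 3 + \left(5 + 63\right)\right) + 227\right) = 13 \left(\left(0 + 68\right) + 227\right) = 13 \left(68 + 227\right) = 13 \cdot 295 = 3835$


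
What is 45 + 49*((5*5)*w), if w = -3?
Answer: -3630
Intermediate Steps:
45 + 49*((5*5)*w) = 45 + 49*((5*5)*(-3)) = 45 + 49*(25*(-3)) = 45 + 49*(-75) = 45 - 3675 = -3630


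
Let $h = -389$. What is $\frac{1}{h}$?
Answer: $- \frac{1}{389} \approx -0.0025707$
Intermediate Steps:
$\frac{1}{h} = \frac{1}{-389} = - \frac{1}{389}$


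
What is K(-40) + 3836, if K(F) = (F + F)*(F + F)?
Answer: 10236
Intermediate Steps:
K(F) = 4*F² (K(F) = (2*F)*(2*F) = 4*F²)
K(-40) + 3836 = 4*(-40)² + 3836 = 4*1600 + 3836 = 6400 + 3836 = 10236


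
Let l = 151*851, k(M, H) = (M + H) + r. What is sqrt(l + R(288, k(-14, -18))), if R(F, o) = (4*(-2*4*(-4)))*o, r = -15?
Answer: sqrt(122485) ≈ 349.98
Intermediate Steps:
k(M, H) = -15 + H + M (k(M, H) = (M + H) - 15 = (H + M) - 15 = -15 + H + M)
l = 128501
R(F, o) = 128*o (R(F, o) = (4*(-8*(-4)))*o = (4*32)*o = 128*o)
sqrt(l + R(288, k(-14, -18))) = sqrt(128501 + 128*(-15 - 18 - 14)) = sqrt(128501 + 128*(-47)) = sqrt(128501 - 6016) = sqrt(122485)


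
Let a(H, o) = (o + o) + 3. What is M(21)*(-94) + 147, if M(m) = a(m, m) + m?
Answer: -6057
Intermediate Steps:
a(H, o) = 3 + 2*o (a(H, o) = 2*o + 3 = 3 + 2*o)
M(m) = 3 + 3*m (M(m) = (3 + 2*m) + m = 3 + 3*m)
M(21)*(-94) + 147 = (3 + 3*21)*(-94) + 147 = (3 + 63)*(-94) + 147 = 66*(-94) + 147 = -6204 + 147 = -6057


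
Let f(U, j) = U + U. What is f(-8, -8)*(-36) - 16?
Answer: 560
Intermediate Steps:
f(U, j) = 2*U
f(-8, -8)*(-36) - 16 = (2*(-8))*(-36) - 16 = -16*(-36) - 16 = 576 - 16 = 560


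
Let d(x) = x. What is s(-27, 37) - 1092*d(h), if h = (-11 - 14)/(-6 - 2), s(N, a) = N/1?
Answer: -6879/2 ≈ -3439.5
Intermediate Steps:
s(N, a) = N (s(N, a) = N*1 = N)
h = 25/8 (h = -25/(-8) = -25*(-⅛) = 25/8 ≈ 3.1250)
s(-27, 37) - 1092*d(h) = -27 - 1092*25/8 = -27 - 6825/2 = -6879/2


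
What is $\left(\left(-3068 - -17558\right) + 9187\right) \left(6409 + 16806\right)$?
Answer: $549661555$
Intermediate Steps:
$\left(\left(-3068 - -17558\right) + 9187\right) \left(6409 + 16806\right) = \left(\left(-3068 + 17558\right) + 9187\right) 23215 = \left(14490 + 9187\right) 23215 = 23677 \cdot 23215 = 549661555$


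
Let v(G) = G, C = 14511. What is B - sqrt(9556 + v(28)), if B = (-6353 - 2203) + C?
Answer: 5955 - 4*sqrt(599) ≈ 5857.1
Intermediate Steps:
B = 5955 (B = (-6353 - 2203) + 14511 = -8556 + 14511 = 5955)
B - sqrt(9556 + v(28)) = 5955 - sqrt(9556 + 28) = 5955 - sqrt(9584) = 5955 - 4*sqrt(599)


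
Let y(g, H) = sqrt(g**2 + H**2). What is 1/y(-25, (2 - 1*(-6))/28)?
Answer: 7*sqrt(30629)/30629 ≈ 0.039997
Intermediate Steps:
y(g, H) = sqrt(H**2 + g**2)
1/y(-25, (2 - 1*(-6))/28) = 1/(sqrt(((2 - 1*(-6))/28)**2 + (-25)**2)) = 1/(sqrt(((2 + 6)*(1/28))**2 + 625)) = 1/(sqrt((8*(1/28))**2 + 625)) = 1/(sqrt((2/7)**2 + 625)) = 1/(sqrt(4/49 + 625)) = 1/(sqrt(30629/49)) = 1/(sqrt(30629)/7) = 7*sqrt(30629)/30629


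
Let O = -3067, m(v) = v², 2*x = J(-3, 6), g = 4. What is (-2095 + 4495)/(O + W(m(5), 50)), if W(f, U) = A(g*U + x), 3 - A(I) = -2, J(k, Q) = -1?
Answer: -1200/1531 ≈ -0.78380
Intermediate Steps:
x = -½ (x = (½)*(-1) = -½ ≈ -0.50000)
A(I) = 5 (A(I) = 3 - 1*(-2) = 3 + 2 = 5)
W(f, U) = 5
(-2095 + 4495)/(O + W(m(5), 50)) = (-2095 + 4495)/(-3067 + 5) = 2400/(-3062) = 2400*(-1/3062) = -1200/1531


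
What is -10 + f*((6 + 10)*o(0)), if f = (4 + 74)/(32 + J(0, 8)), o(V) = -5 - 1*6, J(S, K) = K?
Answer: -1766/5 ≈ -353.20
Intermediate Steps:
o(V) = -11 (o(V) = -5 - 6 = -11)
f = 39/20 (f = (4 + 74)/(32 + 8) = 78/40 = 78*(1/40) = 39/20 ≈ 1.9500)
-10 + f*((6 + 10)*o(0)) = -10 + 39*((6 + 10)*(-11))/20 = -10 + 39*(16*(-11))/20 = -10 + (39/20)*(-176) = -10 - 1716/5 = -1766/5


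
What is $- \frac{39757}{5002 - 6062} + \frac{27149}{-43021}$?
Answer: $\frac{1681607957}{45602260} \approx 36.876$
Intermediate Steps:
$- \frac{39757}{5002 - 6062} + \frac{27149}{-43021} = - \frac{39757}{5002 - 6062} + 27149 \left(- \frac{1}{43021}\right) = - \frac{39757}{-1060} - \frac{27149}{43021} = \left(-39757\right) \left(- \frac{1}{1060}\right) - \frac{27149}{43021} = \frac{39757}{1060} - \frac{27149}{43021} = \frac{1681607957}{45602260}$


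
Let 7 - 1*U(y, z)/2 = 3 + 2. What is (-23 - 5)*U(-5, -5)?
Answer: -112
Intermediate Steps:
U(y, z) = 4 (U(y, z) = 14 - 2*(3 + 2) = 14 - 2*5 = 14 - 10 = 4)
(-23 - 5)*U(-5, -5) = (-23 - 5)*4 = -28*4 = -112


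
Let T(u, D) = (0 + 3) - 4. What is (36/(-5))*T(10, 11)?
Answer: 36/5 ≈ 7.2000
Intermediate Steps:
T(u, D) = -1 (T(u, D) = 3 - 4 = -1)
(36/(-5))*T(10, 11) = (36/(-5))*(-1) = (36*(-1/5))*(-1) = -36/5*(-1) = 36/5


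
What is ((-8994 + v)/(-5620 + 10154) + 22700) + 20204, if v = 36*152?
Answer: 97261607/2267 ≈ 42903.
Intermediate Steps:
v = 5472
((-8994 + v)/(-5620 + 10154) + 22700) + 20204 = ((-8994 + 5472)/(-5620 + 10154) + 22700) + 20204 = (-3522/4534 + 22700) + 20204 = (-3522*1/4534 + 22700) + 20204 = (-1761/2267 + 22700) + 20204 = 51459139/2267 + 20204 = 97261607/2267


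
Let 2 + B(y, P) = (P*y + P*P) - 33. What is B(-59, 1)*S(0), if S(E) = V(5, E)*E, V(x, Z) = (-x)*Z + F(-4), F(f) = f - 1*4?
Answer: 0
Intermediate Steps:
F(f) = -4 + f (F(f) = f - 4 = -4 + f)
B(y, P) = -35 + P² + P*y (B(y, P) = -2 + ((P*y + P*P) - 33) = -2 + ((P*y + P²) - 33) = -2 + ((P² + P*y) - 33) = -2 + (-33 + P² + P*y) = -35 + P² + P*y)
V(x, Z) = -8 - Z*x (V(x, Z) = (-x)*Z + (-4 - 4) = -Z*x - 8 = -8 - Z*x)
S(E) = E*(-8 - 5*E) (S(E) = (-8 - 1*E*5)*E = (-8 - 5*E)*E = E*(-8 - 5*E))
B(-59, 1)*S(0) = (-35 + 1² + 1*(-59))*(-1*0*(8 + 5*0)) = (-35 + 1 - 59)*(-1*0*(8 + 0)) = -(-93)*0*8 = -93*0 = 0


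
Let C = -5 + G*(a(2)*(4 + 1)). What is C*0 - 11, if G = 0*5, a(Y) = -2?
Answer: -11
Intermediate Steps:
G = 0
C = -5 (C = -5 + 0*(-2*(4 + 1)) = -5 + 0*(-2*5) = -5 + 0*(-10) = -5 + 0 = -5)
C*0 - 11 = -5*0 - 11 = 0 - 11 = -11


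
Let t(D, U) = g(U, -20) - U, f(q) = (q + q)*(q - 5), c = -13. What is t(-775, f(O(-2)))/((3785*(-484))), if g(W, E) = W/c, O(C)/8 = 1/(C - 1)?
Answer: 1288/53584245 ≈ 2.4037e-5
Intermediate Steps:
O(C) = 8/(-1 + C) (O(C) = 8/(C - 1) = 8/(-1 + C))
g(W, E) = -W/13 (g(W, E) = W/(-13) = W*(-1/13) = -W/13)
f(q) = 2*q*(-5 + q) (f(q) = (2*q)*(-5 + q) = 2*q*(-5 + q))
t(D, U) = -14*U/13 (t(D, U) = -U/13 - U = -14*U/13)
t(-775, f(O(-2)))/((3785*(-484))) = (-28*8/(-1 - 2)*(-5 + 8/(-1 - 2))/13)/((3785*(-484))) = -28*8/(-3)*(-5 + 8/(-3))/13/(-1831940) = -28*8*(-⅓)*(-5 + 8*(-⅓))/13*(-1/1831940) = -28*(-8)*(-5 - 8/3)/(13*3)*(-1/1831940) = -28*(-8)*(-23)/(13*3*3)*(-1/1831940) = -14/13*368/9*(-1/1831940) = -5152/117*(-1/1831940) = 1288/53584245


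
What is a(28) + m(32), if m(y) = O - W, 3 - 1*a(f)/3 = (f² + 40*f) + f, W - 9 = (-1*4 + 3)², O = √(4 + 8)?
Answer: -5797 + 2*√3 ≈ -5793.5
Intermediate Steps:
O = 2*√3 (O = √12 = 2*√3 ≈ 3.4641)
W = 10 (W = 9 + (-1*4 + 3)² = 9 + (-4 + 3)² = 9 + (-1)² = 9 + 1 = 10)
a(f) = 9 - 123*f - 3*f² (a(f) = 9 - 3*((f² + 40*f) + f) = 9 - 3*(f² + 41*f) = 9 + (-123*f - 3*f²) = 9 - 123*f - 3*f²)
m(y) = -10 + 2*√3 (m(y) = 2*√3 - 1*10 = 2*√3 - 10 = -10 + 2*√3)
a(28) + m(32) = (9 - 123*28 - 3*28²) + (-10 + 2*√3) = (9 - 3444 - 3*784) + (-10 + 2*√3) = (9 - 3444 - 2352) + (-10 + 2*√3) = -5787 + (-10 + 2*√3) = -5797 + 2*√3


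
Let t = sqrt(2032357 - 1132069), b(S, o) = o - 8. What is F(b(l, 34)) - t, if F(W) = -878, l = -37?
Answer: -878 - 24*sqrt(1563) ≈ -1826.8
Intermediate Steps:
b(S, o) = -8 + o
t = 24*sqrt(1563) (t = sqrt(900288) = 24*sqrt(1563) ≈ 948.83)
F(b(l, 34)) - t = -878 - 24*sqrt(1563)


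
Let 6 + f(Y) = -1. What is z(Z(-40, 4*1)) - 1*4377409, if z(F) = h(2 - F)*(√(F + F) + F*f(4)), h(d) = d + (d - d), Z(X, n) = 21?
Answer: -4374616 - 19*√42 ≈ -4.3747e+6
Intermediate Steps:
f(Y) = -7 (f(Y) = -6 - 1 = -7)
h(d) = d (h(d) = d + 0 = d)
z(F) = (2 - F)*(-7*F + √2*√F) (z(F) = (2 - F)*(√(F + F) + F*(-7)) = (2 - F)*(√(2*F) - 7*F) = (2 - F)*(√2*√F - 7*F) = (2 - F)*(-7*F + √2*√F))
z(Z(-40, 4*1)) - 1*4377409 = -(-2 + 21)*(-7*21 + √2*√21) - 1*4377409 = -1*19*(-147 + √42) - 4377409 = (2793 - 19*√42) - 4377409 = -4374616 - 19*√42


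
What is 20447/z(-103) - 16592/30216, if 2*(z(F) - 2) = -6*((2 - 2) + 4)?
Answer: -77249059/37770 ≈ -2045.3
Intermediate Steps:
z(F) = -10 (z(F) = 2 + (-6*((2 - 2) + 4))/2 = 2 + (-6*(0 + 4))/2 = 2 + (-6*4)/2 = 2 + (½)*(-24) = 2 - 12 = -10)
20447/z(-103) - 16592/30216 = 20447/(-10) - 16592/30216 = 20447*(-⅒) - 16592*1/30216 = -20447/10 - 2074/3777 = -77249059/37770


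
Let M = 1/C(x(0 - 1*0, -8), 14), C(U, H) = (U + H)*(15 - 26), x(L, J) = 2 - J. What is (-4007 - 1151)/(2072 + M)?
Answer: -1361712/547007 ≈ -2.4894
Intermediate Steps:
C(U, H) = -11*H - 11*U (C(U, H) = (H + U)*(-11) = -11*H - 11*U)
M = -1/264 (M = 1/(-11*14 - 11*(2 - 1*(-8))) = 1/(-154 - 11*(2 + 8)) = 1/(-154 - 11*10) = 1/(-154 - 110) = 1/(-264) = -1/264 ≈ -0.0037879)
(-4007 - 1151)/(2072 + M) = (-4007 - 1151)/(2072 - 1/264) = -5158/547007/264 = -5158*264/547007 = -1361712/547007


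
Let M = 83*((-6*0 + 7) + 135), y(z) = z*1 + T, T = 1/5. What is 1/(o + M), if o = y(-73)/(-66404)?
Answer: 6385/75253617 ≈ 8.4846e-5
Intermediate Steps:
T = 1/5 ≈ 0.20000
y(z) = 1/5 + z (y(z) = z*1 + 1/5 = z + 1/5 = 1/5 + z)
M = 11786 (M = 83*((0 + 7) + 135) = 83*(7 + 135) = 83*142 = 11786)
o = 7/6385 (o = (1/5 - 73)/(-66404) = -364/5*(-1/66404) = 7/6385 ≈ 0.0010963)
1/(o + M) = 1/(7/6385 + 11786) = 1/(75253617/6385) = 6385/75253617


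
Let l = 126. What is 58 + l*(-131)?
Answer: -16448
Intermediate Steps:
58 + l*(-131) = 58 + 126*(-131) = 58 - 16506 = -16448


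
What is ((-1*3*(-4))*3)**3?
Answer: 46656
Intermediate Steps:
((-1*3*(-4))*3)**3 = (-3*(-4)*3)**3 = (12*3)**3 = 36**3 = 46656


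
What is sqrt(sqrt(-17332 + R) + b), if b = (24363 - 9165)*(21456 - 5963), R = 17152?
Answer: sqrt(235462614 + 6*I*sqrt(5)) ≈ 15345.0 + 0.e-4*I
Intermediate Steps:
b = 235462614 (b = 15198*15493 = 235462614)
sqrt(sqrt(-17332 + R) + b) = sqrt(sqrt(-17332 + 17152) + 235462614) = sqrt(sqrt(-180) + 235462614) = sqrt(6*I*sqrt(5) + 235462614) = sqrt(235462614 + 6*I*sqrt(5))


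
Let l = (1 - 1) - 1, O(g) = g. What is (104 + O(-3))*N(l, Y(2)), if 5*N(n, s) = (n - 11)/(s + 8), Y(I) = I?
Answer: -606/25 ≈ -24.240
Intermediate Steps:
l = -1 (l = 0 - 1 = -1)
N(n, s) = (-11 + n)/(5*(8 + s)) (N(n, s) = ((n - 11)/(s + 8))/5 = ((-11 + n)/(8 + s))/5 = (-11 + n)/(5*(8 + s)))
(104 + O(-3))*N(l, Y(2)) = (104 - 3)*((-11 - 1)/(5*(8 + 2))) = 101*((1/5)*(-12)/10) = 101*((1/5)*(1/10)*(-12)) = 101*(-6/25) = -606/25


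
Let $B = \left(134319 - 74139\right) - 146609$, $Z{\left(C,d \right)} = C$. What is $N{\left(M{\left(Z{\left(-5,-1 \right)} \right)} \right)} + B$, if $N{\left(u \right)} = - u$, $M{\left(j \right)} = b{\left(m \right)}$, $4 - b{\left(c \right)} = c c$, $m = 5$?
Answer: $-86408$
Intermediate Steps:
$b{\left(c \right)} = 4 - c^{2}$ ($b{\left(c \right)} = 4 - c c = 4 - c^{2}$)
$M{\left(j \right)} = -21$ ($M{\left(j \right)} = 4 - 5^{2} = 4 - 25 = -21$)
$B = -86429$ ($B = 60180 - 146609 = -86429$)
$N{\left(M{\left(Z{\left(-5,-1 \right)} \right)} \right)} + B = \left(-1\right) \left(-21\right) - 86429 = 21 - 86429 = -86408$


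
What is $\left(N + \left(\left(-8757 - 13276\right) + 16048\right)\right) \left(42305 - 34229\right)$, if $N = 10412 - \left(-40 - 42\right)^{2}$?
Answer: $-18550572$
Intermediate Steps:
$N = 3688$ ($N = 10412 - \left(-82\right)^{2} = 10412 - 6724 = 3688$)
$\left(N + \left(\left(-8757 - 13276\right) + 16048\right)\right) \left(42305 - 34229\right) = \left(3688 + \left(\left(-8757 - 13276\right) + 16048\right)\right) \left(42305 - 34229\right) = \left(3688 + \left(\left(-8757 - 13276\right) + 16048\right)\right) 8076 = \left(3688 + \left(-22033 + 16048\right)\right) 8076 = \left(3688 - 5985\right) 8076 = \left(-2297\right) 8076 = -18550572$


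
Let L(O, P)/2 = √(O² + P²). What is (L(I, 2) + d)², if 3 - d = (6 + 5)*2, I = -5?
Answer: 477 - 76*√29 ≈ 67.728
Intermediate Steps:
L(O, P) = 2*√(O² + P²)
d = -19 (d = 3 - (6 + 5)*2 = 3 - 11*2 = 3 - 1*22 = 3 - 22 = -19)
(L(I, 2) + d)² = (2*√((-5)² + 2²) - 19)² = (2*√(25 + 4) - 19)² = (2*√29 - 19)² = (-19 + 2*√29)²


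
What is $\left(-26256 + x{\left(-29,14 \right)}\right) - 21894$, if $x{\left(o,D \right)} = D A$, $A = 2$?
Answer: $-48122$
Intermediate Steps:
$x{\left(o,D \right)} = 2 D$ ($x{\left(o,D \right)} = D 2 = 2 D$)
$\left(-26256 + x{\left(-29,14 \right)}\right) - 21894 = \left(-26256 + 2 \cdot 14\right) - 21894 = \left(-26256 + 28\right) - 21894 = -26228 - 21894 = -48122$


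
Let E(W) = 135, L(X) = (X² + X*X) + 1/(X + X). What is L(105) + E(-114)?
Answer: 4658851/210 ≈ 22185.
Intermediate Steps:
L(X) = 1/(2*X) + 2*X² (L(X) = (X² + X²) + 1/(2*X) = 2*X² + 1/(2*X) = 1/(2*X) + 2*X²)
L(105) + E(-114) = (½)*(1 + 4*105³)/105 + 135 = (½)*(1/105)*(1 + 4*1157625) + 135 = (½)*(1/105)*(1 + 4630500) + 135 = (½)*(1/105)*4630501 + 135 = 4630501/210 + 135 = 4658851/210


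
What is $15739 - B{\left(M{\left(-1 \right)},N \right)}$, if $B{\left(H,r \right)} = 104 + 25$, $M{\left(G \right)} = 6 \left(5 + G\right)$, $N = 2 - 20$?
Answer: $15610$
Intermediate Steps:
$N = -18$ ($N = 2 - 20 = -18$)
$M{\left(G \right)} = 30 + 6 G$
$B{\left(H,r \right)} = 129$
$15739 - B{\left(M{\left(-1 \right)},N \right)} = 15739 - 129 = 15610$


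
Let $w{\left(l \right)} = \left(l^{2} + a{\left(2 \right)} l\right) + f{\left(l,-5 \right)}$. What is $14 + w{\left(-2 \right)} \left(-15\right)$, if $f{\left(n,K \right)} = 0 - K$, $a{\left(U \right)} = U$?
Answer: $-61$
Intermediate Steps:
$f{\left(n,K \right)} = - K$
$w{\left(l \right)} = 5 + l^{2} + 2 l$ ($w{\left(l \right)} = \left(l^{2} + 2 l\right) - -5 = \left(l^{2} + 2 l\right) + 5 = 5 + l^{2} + 2 l$)
$14 + w{\left(-2 \right)} \left(-15\right) = 14 + \left(5 + \left(-2\right)^{2} + 2 \left(-2\right)\right) \left(-15\right) = 14 + \left(5 + 4 - 4\right) \left(-15\right) = 14 + 5 \left(-15\right) = 14 - 75 = -61$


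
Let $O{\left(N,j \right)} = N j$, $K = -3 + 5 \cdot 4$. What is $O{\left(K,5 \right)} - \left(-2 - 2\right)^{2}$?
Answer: $69$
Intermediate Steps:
$K = 17$ ($K = -3 + 20 = 17$)
$O{\left(K,5 \right)} - \left(-2 - 2\right)^{2} = 17 \cdot 5 - \left(-2 - 2\right)^{2} = 85 - \left(-4\right)^{2} = 85 - 16 = 69$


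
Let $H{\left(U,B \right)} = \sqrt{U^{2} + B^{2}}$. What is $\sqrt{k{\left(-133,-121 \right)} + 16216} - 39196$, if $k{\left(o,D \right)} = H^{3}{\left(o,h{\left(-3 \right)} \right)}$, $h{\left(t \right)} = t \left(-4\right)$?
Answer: $-39196 + \sqrt{16216 + 17833 \sqrt{17833}} \approx -37648.0$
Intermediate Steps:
$h{\left(t \right)} = - 4 t$
$H{\left(U,B \right)} = \sqrt{B^{2} + U^{2}}$
$k{\left(o,D \right)} = \left(144 + o^{2}\right)^{\frac{3}{2}}$ ($k{\left(o,D \right)} = \left(\sqrt{\left(\left(-4\right) \left(-3\right)\right)^{2} + o^{2}}\right)^{3} = \left(\sqrt{12^{2} + o^{2}}\right)^{3} = \left(\sqrt{144 + o^{2}}\right)^{3} = \left(144 + o^{2}\right)^{\frac{3}{2}}$)
$\sqrt{k{\left(-133,-121 \right)} + 16216} - 39196 = \sqrt{\left(144 + \left(-133\right)^{2}\right)^{\frac{3}{2}} + 16216} - 39196 = \sqrt{\left(144 + 17689\right)^{\frac{3}{2}} + 16216} - 39196 = \sqrt{17833^{\frac{3}{2}} + 16216} - 39196 = \sqrt{17833 \sqrt{17833} + 16216} - 39196 = \sqrt{16216 + 17833 \sqrt{17833}} - 39196 = -39196 + \sqrt{16216 + 17833 \sqrt{17833}}$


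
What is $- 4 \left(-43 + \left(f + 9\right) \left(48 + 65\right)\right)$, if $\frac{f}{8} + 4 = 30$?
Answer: $-97912$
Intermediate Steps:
$f = 208$ ($f = -32 + 8 \cdot 30 = -32 + 240 = 208$)
$- 4 \left(-43 + \left(f + 9\right) \left(48 + 65\right)\right) = - 4 \left(-43 + \left(208 + 9\right) \left(48 + 65\right)\right) = - 4 \left(-43 + 217 \cdot 113\right) = - 4 \left(-43 + 24521\right) = \left(-4\right) 24478 = -97912$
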